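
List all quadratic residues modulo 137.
QRs mod 137: {1, 2, 4, 7, 8, 9, 11, 14, 15, 16, 17, 18, 19, 22, 25, 28, 30, 32, 34, 36, 37, 38, 39, 44, 49, 50, 56, 59, 60, 61, 63, 64, 65, 68, 69, 72, 73, 74, 76, 77, 78, 81, 87, 88, 93, 98, 99, 100, 101, 103, 105, 107, 109, 112, 115, 118, 119, 120, 121, 122, 123, 126, 128, 129, 130, 133, 135, 136}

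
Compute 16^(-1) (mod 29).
20

Using Extended Euclidean Algorithm:
gcd(16, 29) = 1
Bezout coefficients: 16 × -9 + 29 × 5 = 1
So 16 × -9 ≡ 1 (mod 29)
The inverse is -9 mod 29 = 20
Verification: 16 × 20 = 320 = 11 × 29 + 1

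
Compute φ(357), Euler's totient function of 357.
192

Prime factorization: 357 = 3 × 7 × 17
Using the formula φ(n) = n × Π(1 - 1/p) for each prime factor p:
φ(357) = 357 × (1 - 1/3) × (1 - 1/7) × (1 - 1/17)
φ(357) = 192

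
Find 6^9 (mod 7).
9 = 8 + 1 (binary 1001). Repeated squaring mod 7: 6^1 ≡ 6; 6^2 ≡ 6² = 36 ≡ 1; 6^4 ≡ 1² = 1 ≡ 1; 6^8 ≡ 1² = 1 ≡ 1. Multiply: 6^9 = 6^8 × 6^1 ≡ 1 × 6 (mod 7): 1 × 6 = 6 ≡ 6. So 6^9 ≡ 6 (mod 7).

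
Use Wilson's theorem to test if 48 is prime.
(47)! mod 48 = 0. Since 0 ≢ -1 (mod 48), 48 is not prime.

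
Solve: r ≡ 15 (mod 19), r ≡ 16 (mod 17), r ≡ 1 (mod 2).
M = 19 × 17 × 2 = 646. M₁ = 34, y₁ ≡ 14 (mod 19). M₂ = 38, y₂ ≡ 13 (mod 17). M₃ = 323, y₃ ≡ 1 (mod 2). r = 15×34×14 + 16×38×13 + 1×323×1 ≡ 509 (mod 646)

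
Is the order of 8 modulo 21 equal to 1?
No, the actual order is 2, not 1.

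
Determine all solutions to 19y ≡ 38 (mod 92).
2

Since gcd(19, 92) = 1 divides 38, a solution exists.
Multiply both sides by the inverse of 19 mod 92:
  19^(-1) mod 92 = 63
  x ≡ 63 × 38 ≡ 2394 ≡ 2 (mod 92)
Verification: 19 × 2 = 38 = 0 × 92 + 38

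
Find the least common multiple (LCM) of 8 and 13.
104

First find GCD(8, 13) using the Euclidean algorithm:
8 = 0 × 13 + 8
13 = 1 × 8 + 5
8 = 1 × 5 + 3
5 = 1 × 3 + 2
3 = 1 × 2 + 1
2 = 2 × 1 + 0
GCD(8, 13) = 1

LCM formula: LCM(a, b) = (a × b) / GCD(a, b)
LCM(8, 13) = (8 × 13) / 1
LCM(8, 13) = 104 / 1
LCM(8, 13) = 104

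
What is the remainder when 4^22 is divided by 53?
Using repeated squaring. 22 = 16 + 4 + 2 (binary 10110). Repeated squaring mod 53: 4^1 ≡ 4; 4^2 ≡ 4² = 16 ≡ 16; 4^4 ≡ 16² = 256 ≡ 44; 4^8 ≡ 44² = 1936 ≡ 28; 4^16 ≡ 28² = 784 ≡ 42. Multiply: 4^22 = 4^16 × 4^4 × 4^2 ≡ 42 × 44 × 16 (mod 53): 42 × 44 = 1848 ≡ 46; 46 × 16 = 736 ≡ 47. So 4^22 ≡ 47 (mod 53).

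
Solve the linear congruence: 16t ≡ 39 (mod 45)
39

Since gcd(16, 45) = 1 divides 39, a solution exists.
Multiply both sides by the inverse of 16 mod 45:
  16^(-1) mod 45 = 31
  x ≡ 31 × 39 ≡ 1209 ≡ 39 (mod 45)
Verification: 16 × 39 = 624 = 13 × 45 + 39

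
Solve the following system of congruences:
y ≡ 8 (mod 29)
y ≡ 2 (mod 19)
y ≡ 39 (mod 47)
3517

Using the Chinese Remainder Theorem:
M = product of moduli = 25897
For equation 1: M_1 = 893, 893 ≡ 23 (mod 29), inverse of 893 mod 29 is 24 (check: 23 × 24 = 552 ≡ 1 (mod 29))
For equation 2: M_2 = 1363, 1363 ≡ 14 (mod 19), inverse of 1363 mod 19 is 15 (check: 14 × 15 = 210 ≡ 1 (mod 19))
For equation 3: M_3 = 551, 551 ≡ 34 (mod 47), inverse of 551 mod 47 is 18 (check: 34 × 18 = 612 ≡ 1 (mod 47))
Combine: y ≡ Σ r_i×M_i×(M_i⁻¹ mod m_i) = 8×893×24 + 2×1363×15 + 39×551×18 = 171456 + 40890 + 386802 = 599148
599148 mod 25897 = 3517
y ≡ 3517 (mod 25897)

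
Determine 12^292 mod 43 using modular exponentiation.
Using Fermat: 12^{42} ≡ 1 (mod 43). 292 ≡ 40 (mod 42). So 12^{292} ≡ 12^{40} ≡ 23 (mod 43)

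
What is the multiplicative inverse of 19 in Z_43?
19^(-1) ≡ 34 (mod 43). Verification: 19 × 34 = 646 ≡ 1 (mod 43)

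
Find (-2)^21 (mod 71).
Using repeated squaring. (-2) ≡ 69 (mod 71). 21 = 16 + 4 + 1 (binary 10101). Repeated squaring mod 71: 69^1 ≡ 69; 69^2 ≡ 69² = 4761 ≡ 4; 69^4 ≡ 4² = 16 ≡ 16; 69^8 ≡ 16² = 256 ≡ 43; 69^16 ≡ 43² = 1849 ≡ 3. Multiply: (-2)^21 ≡ 69^16 × 69^4 × 69^1 ≡ 3 × 16 × 69 (mod 71): 3 × 16 = 48 ≡ 48; 48 × 69 = 3312 ≡ 46. So (-2)^21 ≡ 46 (mod 71).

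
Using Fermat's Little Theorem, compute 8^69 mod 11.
By Fermat: 8^{10} ≡ 1 (mod 11). 69 = 6×10 + 9. So 8^{69} ≡ 8^{9} ≡ 7 (mod 11)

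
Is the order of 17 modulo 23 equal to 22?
Yes, ord_23(17) = 22.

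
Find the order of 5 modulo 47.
Powers of 5 mod 47: 5^1≡5, 5^2≡25, 5^3≡31, 5^4≡14, 5^5≡23, 5^6≡21, 5^7≡11, 5^8≡8, 5^9≡40, 5^10≡12, 5^11≡13, 5^12≡18, 5^13≡43, 5^14≡27, 5^15≡41, 5^16≡17, 5^17≡38, 5^18≡2, 5^19≡10, 5^20≡3, 5^21≡15, 5^22≡28, 5^23≡46, 5^24≡42, 5^25≡22, 5^26≡16, 5^27≡33, 5^28≡24, 5^29≡26, 5^30≡36, 5^31≡39, 5^32≡7, 5^33≡35, 5^34≡34, 5^35≡29, 5^36≡4, 5^37≡20, 5^38≡6, 5^39≡30, 5^40≡9, 5^41≡45, 5^42≡37, 5^43≡44, 5^44≡32, 5^45≡19, 5^46≡1. Order = 46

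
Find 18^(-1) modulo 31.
19

Using Extended Euclidean Algorithm:
gcd(18, 31) = 1
Bezout coefficients: 18 × -12 + 31 × 7 = 1
So 18 × -12 ≡ 1 (mod 31)
The inverse is -12 mod 31 = 19
Verification: 18 × 19 = 342 = 11 × 31 + 1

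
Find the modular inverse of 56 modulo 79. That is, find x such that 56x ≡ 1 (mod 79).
24

Using Extended Euclidean Algorithm:
gcd(56, 79) = 1
Bezout coefficients: 56 × 24 + 79 × -17 = 1
So 56 × 24 ≡ 1 (mod 79)
The inverse is 24 mod 79 = 24
Verification: 56 × 24 = 1344 = 17 × 79 + 1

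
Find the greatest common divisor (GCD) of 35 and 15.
5

Using the Euclidean algorithm:
35 = 2 × 15 + 5
15 = 3 × 5 + 0

GCD(35, 15) = 5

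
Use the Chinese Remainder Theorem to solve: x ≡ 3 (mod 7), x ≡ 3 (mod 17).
3

Using the Chinese Remainder Theorem:
M = product of moduli = 119
For equation 1: M_1 = 17, 17 ≡ 3 (mod 7), inverse of 17 mod 7 is 5 (check: 3 × 5 = 15 ≡ 1 (mod 7))
For equation 2: M_2 = 7, 7 ≡ 7 (mod 17), inverse of 7 mod 17 is 5 (check: 7 × 5 = 35 ≡ 1 (mod 17))
Combine: x ≡ Σ r_i×M_i×(M_i⁻¹ mod m_i) = 3×17×5 + 3×7×5 = 255 + 105 = 360
360 mod 119 = 3
x ≡ 3 (mod 119)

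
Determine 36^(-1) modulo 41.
36^(-1) ≡ 8 (mod 41). Verification: 36 × 8 = 288 ≡ 1 (mod 41)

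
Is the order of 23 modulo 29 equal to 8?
No, the actual order is 7, not 8.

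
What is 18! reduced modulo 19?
By Wilson's theorem, (18)! ≡ -1 ≡ 18 (mod 19)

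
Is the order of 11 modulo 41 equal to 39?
No, the actual order is 40, not 39.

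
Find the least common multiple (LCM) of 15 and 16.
240

First find GCD(15, 16) using the Euclidean algorithm:
15 = 0 × 16 + 15
16 = 1 × 15 + 1
15 = 15 × 1 + 0
GCD(15, 16) = 1

LCM formula: LCM(a, b) = (a × b) / GCD(a, b)
LCM(15, 16) = (15 × 16) / 1
LCM(15, 16) = 240 / 1
LCM(15, 16) = 240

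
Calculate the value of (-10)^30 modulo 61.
Using repeated squaring. (-10) ≡ 51 (mod 61). 30 = 16 + 8 + 4 + 2 (binary 11110). Repeated squaring mod 61: 51^1 ≡ 51; 51^2 ≡ 51² = 2601 ≡ 39; 51^4 ≡ 39² = 1521 ≡ 57; 51^8 ≡ 57² = 3249 ≡ 16; 51^16 ≡ 16² = 256 ≡ 12. Multiply: (-10)^30 ≡ 51^16 × 51^8 × 51^4 × 51^2 ≡ 12 × 16 × 57 × 39 (mod 61): 12 × 16 = 192 ≡ 9; 9 × 57 = 513 ≡ 25; 25 × 39 = 975 ≡ 60. So (-10)^30 ≡ 60 (mod 61).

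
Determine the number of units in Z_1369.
1332

Prime factorization: 1369 = 37^2
Using the formula φ(n) = n × Π(1 - 1/p) for each prime factor p:
φ(1369) = 1369 × (1 - 1/37)
φ(1369) = 1332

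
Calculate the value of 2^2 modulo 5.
2 = 2 (binary 10). Repeated squaring mod 5: 2^1 ≡ 2; 2^2 ≡ 2² = 4 ≡ 4. So 2^2 ≡ 4 (mod 5).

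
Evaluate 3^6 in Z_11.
6 = 4 + 2 (binary 110). Repeated squaring mod 11: 3^1 ≡ 3; 3^2 ≡ 3² = 9 ≡ 9; 3^4 ≡ 9² = 81 ≡ 4. Multiply: 3^6 = 3^4 × 3^2 ≡ 4 × 9 (mod 11): 4 × 9 = 36 ≡ 3. So 3^6 ≡ 3 (mod 11).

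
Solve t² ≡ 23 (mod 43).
The square roots of 23 mod 43 are 25 and 18. Verify: 25² = 625 ≡ 23 (mod 43)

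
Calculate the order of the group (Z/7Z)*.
6

Prime factorization: 7 = 7
Using the formula φ(n) = n × Π(1 - 1/p) for each prime factor p:
φ(7) = 7 × (1 - 1/7)
φ(7) = 6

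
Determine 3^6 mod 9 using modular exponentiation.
6 = 4 + 2 (binary 110). Repeated squaring mod 9: 3^1 ≡ 3; 3^2 ≡ 3² = 9 ≡ 0; 3^4 ≡ 0² = 0 ≡ 0. Multiply: 3^6 = 3^4 × 3^2 ≡ 0 × 0 (mod 9): 0 × 0 = 0 ≡ 0. So 3^6 ≡ 0 (mod 9).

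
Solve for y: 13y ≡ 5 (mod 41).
13

Since gcd(13, 41) = 1 divides 5, a solution exists.
Multiply both sides by the inverse of 13 mod 41:
  13^(-1) mod 41 = 19
  x ≡ 19 × 5 ≡ 95 ≡ 13 (mod 41)
Verification: 13 × 13 = 169 = 4 × 41 + 5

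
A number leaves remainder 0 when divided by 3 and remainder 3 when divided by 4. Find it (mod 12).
M = 3 × 4 = 12. M₁ = 4, y₁ ≡ 1 (mod 3). M₂ = 3, y₂ ≡ 3 (mod 4). y = 0×4×1 + 3×3×3 ≡ 3 (mod 12)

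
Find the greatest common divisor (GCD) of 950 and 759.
1

Using the Euclidean algorithm:
950 = 1 × 759 + 191
759 = 3 × 191 + 186
191 = 1 × 186 + 5
186 = 37 × 5 + 1
5 = 5 × 1 + 0

GCD(950, 759) = 1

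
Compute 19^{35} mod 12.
7

Using successive squaring:
Binary expansion of 35: 100011
Powers of 19 mod 12 (each is the square of the previous):
  19^1 ≡ 7 (mod 12)
  19^2 ≡ 7² = 49 ≡ 1 (mod 12)
  19^4 ≡ 1² = 1 ≡ 1 (mod 12)
  19^8 ≡ 1² = 1 ≡ 1 (mod 12)
  19^16 ≡ 1² = 1 ≡ 1 (mod 12)
  19^32 ≡ 1² = 1 ≡ 1 (mod 12)
35 = 32 + 2 + 1, so 19^35 = 19^32 × 19^2 × 19^1 ≡ 1 × 1 × 7 (mod 12)
Multiplying step by step:
  1 × 1 = 1 ≡ 1 (mod 12)
  1 × 7 = 7 ≡ 7 (mod 12)
Result: 19^35 ≡ 7 (mod 12)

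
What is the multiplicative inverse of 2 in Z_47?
24

Using Extended Euclidean Algorithm:
gcd(2, 47) = 1
Bezout coefficients: 2 × -23 + 47 × 1 = 1
So 2 × -23 ≡ 1 (mod 47)
The inverse is -23 mod 47 = 24
Verification: 2 × 24 = 48 = 1 × 47 + 1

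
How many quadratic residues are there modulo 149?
For prime 149, there are (p-1)/2 = (149-1)/2 = 74 quadratic residues (excluding 0).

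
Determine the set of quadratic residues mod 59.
QRs mod 59: {1, 3, 4, 5, 7, 9, 12, 15, 16, 17, 19, 20, 21, 22, 25, 26, 27, 28, 29, 35, 36, 41, 45, 46, 48, 49, 51, 53, 57}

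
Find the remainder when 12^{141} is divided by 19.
By Fermat: 12^{18} ≡ 1 (mod 19). 141 = 7×18 + 15. So 12^{141} ≡ 12^{15} ≡ 18 (mod 19)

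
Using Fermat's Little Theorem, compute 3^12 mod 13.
By Fermat's Little Theorem, 3^{12} ≡ 1 (mod 13) since 13 is prime and gcd(3, 13) = 1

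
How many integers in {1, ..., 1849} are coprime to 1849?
1806

Prime factorization: 1849 = 43^2
Using the formula φ(n) = n × Π(1 - 1/p) for each prime factor p:
φ(1849) = 1849 × (1 - 1/43)
φ(1849) = 1806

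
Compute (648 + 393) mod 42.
33

(648 + 393) = 1041
1041 mod 42 = 33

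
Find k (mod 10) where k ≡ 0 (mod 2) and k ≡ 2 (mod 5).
M = 2 × 5 = 10. M₁ = 5, y₁ ≡ 1 (mod 2). M₂ = 2, y₂ ≡ 3 (mod 5). k = 0×5×1 + 2×2×3 ≡ 2 (mod 10)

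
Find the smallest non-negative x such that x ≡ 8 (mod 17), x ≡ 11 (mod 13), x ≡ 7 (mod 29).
297

Using the Chinese Remainder Theorem:
M = product of moduli = 6409
For equation 1: M_1 = 377, 377 ≡ 3 (mod 17), inverse of 377 mod 17 is 6 (check: 3 × 6 = 18 ≡ 1 (mod 17))
For equation 2: M_2 = 493, 493 ≡ 12 (mod 13), inverse of 493 mod 13 is 12 (check: 12 × 12 = 144 ≡ 1 (mod 13))
For equation 3: M_3 = 221, 221 ≡ 18 (mod 29), inverse of 221 mod 29 is 21 (check: 18 × 21 = 378 ≡ 1 (mod 29))
Combine: x ≡ Σ r_i×M_i×(M_i⁻¹ mod m_i) = 8×377×6 + 11×493×12 + 7×221×21 = 18096 + 65076 + 32487 = 115659
115659 mod 6409 = 297
x ≡ 297 (mod 6409)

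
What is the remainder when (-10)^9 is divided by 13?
(-10) ≡ 3 (mod 13). 9 = 8 + 1 (binary 1001). Repeated squaring mod 13: 3^1 ≡ 3; 3^2 ≡ 3² = 9 ≡ 9; 3^4 ≡ 9² = 81 ≡ 3; 3^8 ≡ 3² = 9 ≡ 9. Multiply: (-10)^9 ≡ 3^8 × 3^1 ≡ 9 × 3 (mod 13): 9 × 3 = 27 ≡ 1. So (-10)^9 ≡ 1 (mod 13).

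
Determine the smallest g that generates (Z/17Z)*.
3

A primitive root g modulo p has order p-1 = 16
Prime divisors of 16: [2]
g is a primitive root iff g^(16/q) ≢ 1 (mod 17) for each prime divisor q
Testing small values:
  g = 2: 2^8 ≡ 1 (mod 17) → 2^8 ≡ 1, not primitive root
  g = 3: 3^8 ≡ 16 (mod 17) → none is 1, primitive root!
The smallest primitive root is 3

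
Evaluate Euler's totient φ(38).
18

Prime factorization: 38 = 2 × 19
Using the formula φ(n) = n × Π(1 - 1/p) for each prime factor p:
φ(38) = 38 × (1 - 1/2) × (1 - 1/19)
φ(38) = 18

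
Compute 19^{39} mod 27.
1

Using successive squaring:
Binary expansion of 39: 100111
Powers of 19 mod 27 (each is the square of the previous):
  19^1 ≡ 19 (mod 27)
  19^2 ≡ 19² = 361 ≡ 10 (mod 27)
  19^4 ≡ 10² = 100 ≡ 19 (mod 27)
  19^8 ≡ 19² = 361 ≡ 10 (mod 27)
  19^16 ≡ 10² = 100 ≡ 19 (mod 27)
  19^32 ≡ 19² = 361 ≡ 10 (mod 27)
39 = 32 + 4 + 2 + 1, so 19^39 = 19^32 × 19^4 × 19^2 × 19^1 ≡ 10 × 19 × 10 × 19 (mod 27)
Multiplying step by step:
  10 × 19 = 190 ≡ 1 (mod 27)
  1 × 10 = 10 ≡ 10 (mod 27)
  10 × 19 = 190 ≡ 1 (mod 27)
Result: 19^39 ≡ 1 (mod 27)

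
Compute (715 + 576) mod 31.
20

(715 + 576) = 1291
1291 mod 31 = 20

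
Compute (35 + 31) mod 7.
3

(35 + 31) = 66
66 mod 7 = 3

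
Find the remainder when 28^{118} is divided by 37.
By Fermat: 28^{36} ≡ 1 (mod 37). 118 = 3×36 + 10. So 28^{118} ≡ 28^{10} ≡ 9 (mod 37)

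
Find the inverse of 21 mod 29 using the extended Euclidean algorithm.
Extended GCD: 21(-11) + 29(8) = 1. So 21^(-1) ≡ 18 ≡ 18 (mod 29). Verify: 21 × 18 = 378 ≡ 1 (mod 29)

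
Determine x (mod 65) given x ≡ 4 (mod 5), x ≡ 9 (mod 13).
9

Using the Chinese Remainder Theorem:
M = product of moduli = 65
For equation 1: M_1 = 13, 13 ≡ 3 (mod 5), inverse of 13 mod 5 is 2 (check: 3 × 2 = 6 ≡ 1 (mod 5))
For equation 2: M_2 = 5, 5 ≡ 5 (mod 13), inverse of 5 mod 13 is 8 (check: 5 × 8 = 40 ≡ 1 (mod 13))
Combine: x ≡ Σ r_i×M_i×(M_i⁻¹ mod m_i) = 4×13×2 + 9×5×8 = 104 + 360 = 464
464 mod 65 = 9
x ≡ 9 (mod 65)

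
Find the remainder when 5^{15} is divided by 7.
By Fermat: 5^{6} ≡ 1 (mod 7). 15 = 2×6 + 3. So 5^{15} ≡ 5^{3} ≡ 6 (mod 7)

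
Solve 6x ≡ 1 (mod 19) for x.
16

Using Extended Euclidean Algorithm:
gcd(6, 19) = 1
Bezout coefficients: 6 × -3 + 19 × 1 = 1
So 6 × -3 ≡ 1 (mod 19)
The inverse is -3 mod 19 = 16
Verification: 6 × 16 = 96 = 5 × 19 + 1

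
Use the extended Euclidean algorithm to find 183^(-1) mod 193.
Extended GCD: 183(-58) + 193(55) = 1. So 183^(-1) ≡ 135 ≡ 135 (mod 193). Verify: 183 × 135 = 24705 ≡ 1 (mod 193)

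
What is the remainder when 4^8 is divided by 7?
8 = 8 (binary 1000). Repeated squaring mod 7: 4^1 ≡ 4; 4^2 ≡ 4² = 16 ≡ 2; 4^4 ≡ 2² = 4 ≡ 4; 4^8 ≡ 4² = 16 ≡ 2. So 4^8 ≡ 2 (mod 7).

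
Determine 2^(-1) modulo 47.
2^(-1) ≡ 24 (mod 47). Verification: 2 × 24 = 48 ≡ 1 (mod 47)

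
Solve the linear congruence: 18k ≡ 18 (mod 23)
1

Since gcd(18, 23) = 1 divides 18, a solution exists.
Multiply both sides by the inverse of 18 mod 23:
  18^(-1) mod 23 = 9
  x ≡ 9 × 18 ≡ 162 ≡ 1 (mod 23)
Verification: 18 × 1 = 18 = 0 × 23 + 18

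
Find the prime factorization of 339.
3 × 113

Divide by primes starting from smallest:
339 ÷ 3 = 113
113 ÷ 113 = 1

339 = 3 × 113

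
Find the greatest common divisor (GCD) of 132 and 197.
1

Using the Euclidean algorithm:
132 = 0 × 197 + 132
197 = 1 × 132 + 65
132 = 2 × 65 + 2
65 = 32 × 2 + 1
2 = 2 × 1 + 0

GCD(132, 197) = 1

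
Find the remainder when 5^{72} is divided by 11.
By Fermat: 5^{10} ≡ 1 (mod 11). 72 = 7×10 + 2. So 5^{72} ≡ 5^{2} ≡ 3 (mod 11)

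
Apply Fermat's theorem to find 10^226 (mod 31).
By Fermat: 10^{30} ≡ 1 (mod 31). 226 = 7×30 + 16. So 10^{226} ≡ 10^{16} ≡ 10 (mod 31)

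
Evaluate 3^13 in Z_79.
Using repeated squaring. 13 = 8 + 4 + 1 (binary 1101). Repeated squaring mod 79: 3^1 ≡ 3; 3^2 ≡ 3² = 9 ≡ 9; 3^4 ≡ 9² = 81 ≡ 2; 3^8 ≡ 2² = 4 ≡ 4. Multiply: 3^13 = 3^8 × 3^4 × 3^1 ≡ 4 × 2 × 3 (mod 79): 4 × 2 = 8 ≡ 8; 8 × 3 = 24 ≡ 24. So 3^13 ≡ 24 (mod 79).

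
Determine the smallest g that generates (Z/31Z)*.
3

A primitive root g modulo p has order p-1 = 30
Prime divisors of 30: [2, 3, 5]
g is a primitive root iff g^(30/q) ≢ 1 (mod 31) for each prime divisor q
Testing small values:
  g = 2: 2^15 ≡ 1, 2^10 ≡ 1, 2^6 ≡ 2 (mod 31) → 2^15 ≡ 1, not primitive root
  g = 3: 3^15 ≡ 30, 3^10 ≡ 25, 3^6 ≡ 16 (mod 31) → none is 1, primitive root!
The smallest primitive root is 3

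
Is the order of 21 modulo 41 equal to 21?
No, the actual order is 20, not 21.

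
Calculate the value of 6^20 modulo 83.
Using repeated squaring. 20 = 16 + 4 (binary 10100). Repeated squaring mod 83: 6^1 ≡ 6; 6^2 ≡ 6² = 36 ≡ 36; 6^4 ≡ 36² = 1296 ≡ 51; 6^8 ≡ 51² = 2601 ≡ 28; 6^16 ≡ 28² = 784 ≡ 37. Multiply: 6^20 = 6^16 × 6^4 ≡ 37 × 51 (mod 83): 37 × 51 = 1887 ≡ 61. So 6^20 ≡ 61 (mod 83).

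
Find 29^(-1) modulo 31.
15

Using Extended Euclidean Algorithm:
gcd(29, 31) = 1
Bezout coefficients: 29 × 15 + 31 × -14 = 1
So 29 × 15 ≡ 1 (mod 31)
The inverse is 15 mod 31 = 15
Verification: 29 × 15 = 435 = 14 × 31 + 1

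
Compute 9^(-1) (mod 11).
9^(-1) ≡ 5 (mod 11). Verification: 9 × 5 = 45 ≡ 1 (mod 11)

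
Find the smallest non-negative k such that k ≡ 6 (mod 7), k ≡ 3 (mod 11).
69

Using the Chinese Remainder Theorem:
M = product of moduli = 77
For equation 1: M_1 = 11, 11 ≡ 4 (mod 7), inverse of 11 mod 7 is 2 (check: 4 × 2 = 8 ≡ 1 (mod 7))
For equation 2: M_2 = 7, 7 ≡ 7 (mod 11), inverse of 7 mod 11 is 8 (check: 7 × 8 = 56 ≡ 1 (mod 11))
Combine: k ≡ Σ r_i×M_i×(M_i⁻¹ mod m_i) = 6×11×2 + 3×7×8 = 132 + 168 = 300
300 mod 77 = 69
k ≡ 69 (mod 77)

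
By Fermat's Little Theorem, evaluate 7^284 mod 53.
By Fermat: 7^{52} ≡ 1 (mod 53). 284 ≡ 24 (mod 52). So 7^{284} ≡ 7^{24} ≡ 13 (mod 53)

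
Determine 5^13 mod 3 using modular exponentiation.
Using Fermat: 5^{2} ≡ 1 (mod 3). 13 ≡ 1 (mod 2). So 5^{13} ≡ 5^{1} ≡ 2 (mod 3)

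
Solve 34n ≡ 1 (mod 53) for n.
34^(-1) ≡ 39 (mod 53). Verification: 34 × 39 = 1326 ≡ 1 (mod 53)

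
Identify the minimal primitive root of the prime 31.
p - 1 = 30 has prime divisors 2, 3, 5. h is a primitive root mod 31 iff h^(30/q) ≢ 1 (mod 31) for each such q.
h = 2: 2^15 ≡ 1, 2^10 ≡ 1, 2^6 ≡ 2 (mod 31); 2^15 ≡ 1, so not a primitive root.
h = 3: 3^15 ≡ 30, 3^10 ≡ 25, 3^6 ≡ 16 (mod 31); none is 1, so 3 has order 30 and is a primitive root.
The smallest primitive root mod 31 is g = 3.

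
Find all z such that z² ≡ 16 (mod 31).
The square roots of 16 mod 31 are 4 and 27. Verify: 4² = 16 ≡ 16 (mod 31)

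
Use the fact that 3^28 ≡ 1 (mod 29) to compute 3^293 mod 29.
By Fermat: 3^{28} ≡ 1 (mod 29). 293 ≡ 13 (mod 28). So 3^{293} ≡ 3^{13} ≡ 19 (mod 29)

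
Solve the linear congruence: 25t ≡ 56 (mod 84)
56

Since gcd(25, 84) = 1 divides 56, a solution exists.
Multiply both sides by the inverse of 25 mod 84:
  25^(-1) mod 84 = 37
  x ≡ 37 × 56 ≡ 2072 ≡ 56 (mod 84)
Verification: 25 × 56 = 1400 = 16 × 84 + 56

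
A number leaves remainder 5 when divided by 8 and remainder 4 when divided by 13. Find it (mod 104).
M = 8 × 13 = 104. M₁ = 13, y₁ ≡ 5 (mod 8). M₂ = 8, y₂ ≡ 5 (mod 13). k = 5×13×5 + 4×8×5 ≡ 69 (mod 104)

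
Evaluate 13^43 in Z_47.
Using repeated squaring. 43 = 32 + 8 + 2 + 1 (binary 101011). Repeated squaring mod 47: 13^1 ≡ 13; 13^2 ≡ 13² = 169 ≡ 28; 13^4 ≡ 28² = 784 ≡ 32; 13^8 ≡ 32² = 1024 ≡ 37; 13^16 ≡ 37² = 1369 ≡ 6; 13^32 ≡ 6² = 36 ≡ 36. Multiply: 13^43 = 13^32 × 13^8 × 13^2 × 13^1 ≡ 36 × 37 × 28 × 13 (mod 47): 36 × 37 = 1332 ≡ 16; 16 × 28 = 448 ≡ 25; 25 × 13 = 325 ≡ 43. So 13^43 ≡ 43 (mod 47).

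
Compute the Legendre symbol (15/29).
(15/29) = 15^{14} mod 29 = -1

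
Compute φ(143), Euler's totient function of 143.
120

Prime factorization: 143 = 11 × 13
Using the formula φ(n) = n × Π(1 - 1/p) for each prime factor p:
φ(143) = 143 × (1 - 1/11) × (1 - 1/13)
φ(143) = 120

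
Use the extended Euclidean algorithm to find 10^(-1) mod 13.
Extended GCD: 10(4) + 13(-3) = 1. So 10^(-1) ≡ 4 ≡ 4 (mod 13). Verify: 10 × 4 = 40 ≡ 1 (mod 13)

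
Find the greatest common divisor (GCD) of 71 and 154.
1

Using the Euclidean algorithm:
71 = 0 × 154 + 71
154 = 2 × 71 + 12
71 = 5 × 12 + 11
12 = 1 × 11 + 1
11 = 11 × 1 + 0

GCD(71, 154) = 1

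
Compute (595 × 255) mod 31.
11

(595 × 255) = 151725
151725 mod 31 = 11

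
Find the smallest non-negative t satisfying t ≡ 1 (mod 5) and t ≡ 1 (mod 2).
M = 5 × 2 = 10. M₁ = 2, y₁ ≡ 3 (mod 5). M₂ = 5, y₂ ≡ 1 (mod 2). t = 1×2×3 + 1×5×1 ≡ 1 (mod 10)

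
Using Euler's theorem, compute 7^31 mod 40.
By Euler: 7^{16} ≡ 1 (mod 40) since gcd(7, 40) = 1. 31 = 1×16 + 15. So 7^{31} ≡ 7^{15} ≡ 23 (mod 40)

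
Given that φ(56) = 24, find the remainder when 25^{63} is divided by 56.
By Euler: 25^{24} ≡ 1 (mod 56) since gcd(25, 56) = 1. 63 = 2×24 + 15. So 25^{63} ≡ 25^{15} ≡ 1 (mod 56)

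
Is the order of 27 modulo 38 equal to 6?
Yes, ord_38(27) = 6.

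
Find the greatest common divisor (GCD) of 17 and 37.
1

Using the Euclidean algorithm:
17 = 0 × 37 + 17
37 = 2 × 17 + 3
17 = 5 × 3 + 2
3 = 1 × 2 + 1
2 = 2 × 1 + 0

GCD(17, 37) = 1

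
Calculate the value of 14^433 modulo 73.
Using Fermat: 14^{72} ≡ 1 (mod 73). 433 ≡ 1 (mod 72). So 14^{433} ≡ 14^{1} ≡ 14 (mod 73)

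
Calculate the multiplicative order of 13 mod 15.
Powers of 13 mod 15: 13^1≡13, 13^2≡4, 13^3≡7, 13^4≡1. Order = 4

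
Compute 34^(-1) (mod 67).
2

Using Extended Euclidean Algorithm:
gcd(34, 67) = 1
Bezout coefficients: 34 × 2 + 67 × -1 = 1
So 34 × 2 ≡ 1 (mod 67)
The inverse is 2 mod 67 = 2
Verification: 34 × 2 = 68 = 1 × 67 + 1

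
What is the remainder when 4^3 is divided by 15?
3 = 2 + 1 (binary 11). Repeated squaring mod 15: 4^1 ≡ 4; 4^2 ≡ 4² = 16 ≡ 1. Multiply: 4^3 = 4^2 × 4^1 ≡ 1 × 4 (mod 15): 1 × 4 = 4 ≡ 4. So 4^3 ≡ 4 (mod 15).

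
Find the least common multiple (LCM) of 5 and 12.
60

First find GCD(5, 12) using the Euclidean algorithm:
5 = 0 × 12 + 5
12 = 2 × 5 + 2
5 = 2 × 2 + 1
2 = 2 × 1 + 0
GCD(5, 12) = 1

LCM formula: LCM(a, b) = (a × b) / GCD(a, b)
LCM(5, 12) = (5 × 12) / 1
LCM(5, 12) = 60 / 1
LCM(5, 12) = 60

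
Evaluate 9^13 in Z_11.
Using Fermat: 9^{10} ≡ 1 (mod 11). 13 ≡ 3 (mod 10). So 9^{13} ≡ 9^{3} ≡ 3 (mod 11)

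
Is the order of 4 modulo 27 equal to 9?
Yes, ord_27(4) = 9.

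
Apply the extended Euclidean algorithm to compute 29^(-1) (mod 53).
Extended GCD: 29(11) + 53(-6) = 1. So 29^(-1) ≡ 11 ≡ 11 (mod 53). Verify: 29 × 11 = 319 ≡ 1 (mod 53)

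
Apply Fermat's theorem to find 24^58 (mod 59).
By Fermat's Little Theorem, 24^{58} ≡ 1 (mod 59) since 59 is prime and gcd(24, 59) = 1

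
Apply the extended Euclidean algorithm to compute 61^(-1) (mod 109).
Extended GCD: 61(-25) + 109(14) = 1. So 61^(-1) ≡ 84 ≡ 84 (mod 109). Verify: 61 × 84 = 5124 ≡ 1 (mod 109)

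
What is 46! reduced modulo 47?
By Wilson's theorem, (46)! ≡ -1 ≡ 46 (mod 47)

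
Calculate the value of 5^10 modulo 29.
10 = 8 + 2 (binary 1010). Repeated squaring mod 29: 5^1 ≡ 5; 5^2 ≡ 5² = 25 ≡ 25; 5^4 ≡ 25² = 625 ≡ 16; 5^8 ≡ 16² = 256 ≡ 24. Multiply: 5^10 = 5^8 × 5^2 ≡ 24 × 25 (mod 29): 24 × 25 = 600 ≡ 20. So 5^10 ≡ 20 (mod 29).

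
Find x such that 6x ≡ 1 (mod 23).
6^(-1) ≡ 4 (mod 23). Verification: 6 × 4 = 24 ≡ 1 (mod 23)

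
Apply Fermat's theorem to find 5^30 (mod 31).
By Fermat's Little Theorem, 5^{30} ≡ 1 (mod 31) since 31 is prime and gcd(5, 31) = 1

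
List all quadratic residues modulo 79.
QRs mod 79: {1, 2, 4, 5, 8, 9, 10, 11, 13, 16, 18, 19, 20, 21, 22, 23, 25, 26, 31, 32, 36, 38, 40, 42, 44, 45, 46, 49, 50, 51, 52, 55, 62, 64, 65, 67, 72, 73, 76}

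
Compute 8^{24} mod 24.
16

Using successive squaring:
Binary expansion of 24: 11000
Powers of 8 mod 24 (each is the square of the previous):
  8^1 ≡ 8 (mod 24)
  8^2 ≡ 8² = 64 ≡ 16 (mod 24)
  8^4 ≡ 16² = 256 ≡ 16 (mod 24)
  8^8 ≡ 16² = 256 ≡ 16 (mod 24)
  8^16 ≡ 16² = 256 ≡ 16 (mod 24)
24 = 16 + 8, so 8^24 = 8^16 × 8^8 ≡ 16 × 16 (mod 24)
Multiplying step by step:
  16 × 16 = 256 ≡ 16 (mod 24)
Result: 8^24 ≡ 16 (mod 24)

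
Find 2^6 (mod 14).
6 = 4 + 2 (binary 110). Repeated squaring mod 14: 2^1 ≡ 2; 2^2 ≡ 2² = 4 ≡ 4; 2^4 ≡ 4² = 16 ≡ 2. Multiply: 2^6 = 2^4 × 2^2 ≡ 2 × 4 (mod 14): 2 × 4 = 8 ≡ 8. So 2^6 ≡ 8 (mod 14).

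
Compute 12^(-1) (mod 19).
12^(-1) ≡ 8 (mod 19). Verification: 12 × 8 = 96 ≡ 1 (mod 19)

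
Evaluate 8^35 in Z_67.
Using repeated squaring. 35 = 32 + 2 + 1 (binary 100011). Repeated squaring mod 67: 8^1 ≡ 8; 8^2 ≡ 8² = 64 ≡ 64; 8^4 ≡ 64² = 4096 ≡ 9; 8^8 ≡ 9² = 81 ≡ 14; 8^16 ≡ 14² = 196 ≡ 62; 8^32 ≡ 62² = 3844 ≡ 25. Multiply: 8^35 = 8^32 × 8^2 × 8^1 ≡ 25 × 64 × 8 (mod 67): 25 × 64 = 1600 ≡ 59; 59 × 8 = 472 ≡ 3. So 8^35 ≡ 3 (mod 67).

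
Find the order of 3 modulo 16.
Powers of 3 mod 16: 3^1≡3, 3^2≡9, 3^3≡11, 3^4≡1. Order = 4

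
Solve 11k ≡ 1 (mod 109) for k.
10

Using Extended Euclidean Algorithm:
gcd(11, 109) = 1
Bezout coefficients: 11 × 10 + 109 × -1 = 1
So 11 × 10 ≡ 1 (mod 109)
The inverse is 10 mod 109 = 10
Verification: 11 × 10 = 110 = 1 × 109 + 1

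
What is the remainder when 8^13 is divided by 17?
Using repeated squaring. 13 = 8 + 4 + 1 (binary 1101). Repeated squaring mod 17: 8^1 ≡ 8; 8^2 ≡ 8² = 64 ≡ 13; 8^4 ≡ 13² = 169 ≡ 16; 8^8 ≡ 16² = 256 ≡ 1. Multiply: 8^13 = 8^8 × 8^4 × 8^1 ≡ 1 × 16 × 8 (mod 17): 1 × 16 = 16 ≡ 16; 16 × 8 = 128 ≡ 9. So 8^13 ≡ 9 (mod 17).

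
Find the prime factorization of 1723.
1723

Divide by primes starting from smallest:
1723 ÷ 1723 = 1

1723 = 1723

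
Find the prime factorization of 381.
3 × 127

Divide by primes starting from smallest:
381 ÷ 3 = 127
127 ÷ 127 = 1

381 = 3 × 127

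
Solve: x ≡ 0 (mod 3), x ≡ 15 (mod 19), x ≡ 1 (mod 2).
M = 3 × 19 × 2 = 114. M₁ = 38, y₁ ≡ 2 (mod 3). M₂ = 6, y₂ ≡ 16 (mod 19). M₃ = 57, y₃ ≡ 1 (mod 2). x = 0×38×2 + 15×6×16 + 1×57×1 ≡ 15 (mod 114)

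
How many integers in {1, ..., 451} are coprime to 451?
400

Prime factorization: 451 = 11 × 41
Using the formula φ(n) = n × Π(1 - 1/p) for each prime factor p:
φ(451) = 451 × (1 - 1/11) × (1 - 1/41)
φ(451) = 400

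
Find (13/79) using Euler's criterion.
(13/79) = 13^{39} mod 79 = 1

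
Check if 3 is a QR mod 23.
By Euler's criterion: 3^{11} ≡ 1 (mod 23). Since this equals 1, 3 is a QR.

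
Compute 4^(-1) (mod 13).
10

Using Extended Euclidean Algorithm:
gcd(4, 13) = 1
Bezout coefficients: 4 × -3 + 13 × 1 = 1
So 4 × -3 ≡ 1 (mod 13)
The inverse is -3 mod 13 = 10
Verification: 4 × 10 = 40 = 3 × 13 + 1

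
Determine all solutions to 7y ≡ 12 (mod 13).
11

Since gcd(7, 13) = 1 divides 12, a solution exists.
Multiply both sides by the inverse of 7 mod 13:
  7^(-1) mod 13 = 2
  x ≡ 2 × 12 ≡ 24 ≡ 11 (mod 13)
Verification: 7 × 11 = 77 = 5 × 13 + 12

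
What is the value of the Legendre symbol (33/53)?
(33/53) = 33^{26} mod 53 = -1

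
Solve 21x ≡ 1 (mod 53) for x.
48

Using Extended Euclidean Algorithm:
gcd(21, 53) = 1
Bezout coefficients: 21 × -5 + 53 × 2 = 1
So 21 × -5 ≡ 1 (mod 53)
The inverse is -5 mod 53 = 48
Verification: 21 × 48 = 1008 = 19 × 53 + 1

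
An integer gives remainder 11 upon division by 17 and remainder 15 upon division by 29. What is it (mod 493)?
M = 17 × 29 = 493. M₁ = 29, y₁ ≡ 10 (mod 17). M₂ = 17, y₂ ≡ 12 (mod 29). k = 11×29×10 + 15×17×12 ≡ 334 (mod 493). The smallest positive such number is 334.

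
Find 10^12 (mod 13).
Using Fermat: 10^{12} ≡ 1 (mod 13). 12 ≡ 0 (mod 12). So 10^{12} ≡ 10^{0} ≡ 1 (mod 13)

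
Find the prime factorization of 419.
419

Divide by primes starting from smallest:
419 ÷ 419 = 1

419 = 419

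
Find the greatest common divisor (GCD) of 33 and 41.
1

Using the Euclidean algorithm:
33 = 0 × 41 + 33
41 = 1 × 33 + 8
33 = 4 × 8 + 1
8 = 8 × 1 + 0

GCD(33, 41) = 1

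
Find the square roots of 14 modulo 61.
The square roots of 14 mod 61 are 21 and 40. Verify: 21² = 441 ≡ 14 (mod 61)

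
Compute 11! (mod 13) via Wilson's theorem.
(12)! = (11)! × (12) ≡ -1 (mod 13). So (11)! ≡ -1 × (12)^(-1) ≡ (-1)×(-1) = 1 (mod 13)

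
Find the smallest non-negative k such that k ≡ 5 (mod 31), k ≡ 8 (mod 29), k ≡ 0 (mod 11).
2299

Using the Chinese Remainder Theorem:
M = product of moduli = 9889
For equation 1: M_1 = 319, 319 ≡ 9 (mod 31), inverse of 319 mod 31 is 7 (check: 9 × 7 = 63 ≡ 1 (mod 31))
For equation 2: M_2 = 341, 341 ≡ 22 (mod 29), inverse of 341 mod 29 is 4 (check: 22 × 4 = 88 ≡ 1 (mod 29))
For equation 3: M_3 = 899, 899 ≡ 8 (mod 11), inverse of 899 mod 11 is 7 (check: 8 × 7 = 56 ≡ 1 (mod 11))
Combine: k ≡ Σ r_i×M_i×(M_i⁻¹ mod m_i) = 5×319×7 + 8×341×4 + 0×899×7 = 11165 + 10912 + 0 = 22077
22077 mod 9889 = 2299
k ≡ 2299 (mod 9889)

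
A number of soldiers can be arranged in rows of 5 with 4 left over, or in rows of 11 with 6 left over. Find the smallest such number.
M = 5 × 11 = 55. M₁ = 11, y₁ ≡ 1 (mod 5). M₂ = 5, y₂ ≡ 9 (mod 11). y = 4×11×1 + 6×5×9 ≡ 39 (mod 55). The smallest positive such number is 39.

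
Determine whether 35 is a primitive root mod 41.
p - 1 = 40 has prime divisors 2, 5. Check 35^(40/q) mod 41 for each: 35^(40/2) = 35^20 ≡ 40, 35^(40/5) = 35^8 ≡ 10 (mod 41). None of these is 1, so 35 has order 40 = φ(41), so it is a primitive root mod 41.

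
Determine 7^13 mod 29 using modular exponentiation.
Using repeated squaring. 13 = 8 + 4 + 1 (binary 1101). Repeated squaring mod 29: 7^1 ≡ 7; 7^2 ≡ 7² = 49 ≡ 20; 7^4 ≡ 20² = 400 ≡ 23; 7^8 ≡ 23² = 529 ≡ 7. Multiply: 7^13 = 7^8 × 7^4 × 7^1 ≡ 7 × 23 × 7 (mod 29): 7 × 23 = 161 ≡ 16; 16 × 7 = 112 ≡ 25. So 7^13 ≡ 25 (mod 29).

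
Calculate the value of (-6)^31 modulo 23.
Using Fermat: (-6)^{22} ≡ 1 (mod 23). 31 ≡ 9 (mod 22). So (-6)^{31} ≡ (-6)^{9} ≡ 7 (mod 23)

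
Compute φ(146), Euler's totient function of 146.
72

Prime factorization: 146 = 2 × 73
Using the formula φ(n) = n × Π(1 - 1/p) for each prime factor p:
φ(146) = 146 × (1 - 1/2) × (1 - 1/73)
φ(146) = 72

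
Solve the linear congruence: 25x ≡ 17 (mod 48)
41

Since gcd(25, 48) = 1 divides 17, a solution exists.
Multiply both sides by the inverse of 25 mod 48:
  25^(-1) mod 48 = 25
  x ≡ 25 × 17 ≡ 425 ≡ 41 (mod 48)
Verification: 25 × 41 = 1025 = 21 × 48 + 17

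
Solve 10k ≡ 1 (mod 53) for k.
16

Using Extended Euclidean Algorithm:
gcd(10, 53) = 1
Bezout coefficients: 10 × 16 + 53 × -3 = 1
So 10 × 16 ≡ 1 (mod 53)
The inverse is 16 mod 53 = 16
Verification: 10 × 16 = 160 = 3 × 53 + 1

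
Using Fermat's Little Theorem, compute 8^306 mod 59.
By Fermat: 8^{58} ≡ 1 (mod 59). 306 = 5×58 + 16. So 8^{306} ≡ 8^{16} ≡ 45 (mod 59)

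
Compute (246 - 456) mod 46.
20

(246 - 456) = -210
-210 mod 46 = 20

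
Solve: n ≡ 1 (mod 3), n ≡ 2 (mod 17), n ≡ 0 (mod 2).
M = 3 × 17 × 2 = 102. M₁ = 34, y₁ ≡ 1 (mod 3). M₂ = 6, y₂ ≡ 3 (mod 17). M₃ = 51, y₃ ≡ 1 (mod 2). n = 1×34×1 + 2×6×3 + 0×51×1 ≡ 70 (mod 102)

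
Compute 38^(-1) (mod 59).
14

Using Extended Euclidean Algorithm:
gcd(38, 59) = 1
Bezout coefficients: 38 × 14 + 59 × -9 = 1
So 38 × 14 ≡ 1 (mod 59)
The inverse is 14 mod 59 = 14
Verification: 38 × 14 = 532 = 9 × 59 + 1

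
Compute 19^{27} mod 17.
8

Using successive squaring:
Binary expansion of 27: 11011
Powers of 19 mod 17 (each is the square of the previous):
  19^1 ≡ 2 (mod 17)
  19^2 ≡ 2² = 4 ≡ 4 (mod 17)
  19^4 ≡ 4² = 16 ≡ 16 (mod 17)
  19^8 ≡ 16² = 256 ≡ 1 (mod 17)
  19^16 ≡ 1² = 1 ≡ 1 (mod 17)
27 = 16 + 8 + 2 + 1, so 19^27 = 19^16 × 19^8 × 19^2 × 19^1 ≡ 1 × 1 × 4 × 2 (mod 17)
Multiplying step by step:
  1 × 1 = 1 ≡ 1 (mod 17)
  1 × 4 = 4 ≡ 4 (mod 17)
  4 × 2 = 8 ≡ 8 (mod 17)
Result: 19^27 ≡ 8 (mod 17)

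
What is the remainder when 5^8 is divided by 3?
5 ≡ 2 (mod 3). 8 = 8 (binary 1000). Repeated squaring mod 3: 2^1 ≡ 2; 2^2 ≡ 2² = 4 ≡ 1; 2^4 ≡ 1² = 1 ≡ 1; 2^8 ≡ 1² = 1 ≡ 1. So 5^8 ≡ 1 (mod 3).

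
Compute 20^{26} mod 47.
37

Using successive squaring:
Binary expansion of 26: 11010
Powers of 20 mod 47 (each is the square of the previous):
  20^1 ≡ 20 (mod 47)
  20^2 ≡ 20² = 400 ≡ 24 (mod 47)
  20^4 ≡ 24² = 576 ≡ 12 (mod 47)
  20^8 ≡ 12² = 144 ≡ 3 (mod 47)
  20^16 ≡ 3² = 9 ≡ 9 (mod 47)
26 = 16 + 8 + 2, so 20^26 = 20^16 × 20^8 × 20^2 ≡ 9 × 3 × 24 (mod 47)
Multiplying step by step:
  9 × 3 = 27 ≡ 27 (mod 47)
  27 × 24 = 648 ≡ 37 (mod 47)
Result: 20^26 ≡ 37 (mod 47)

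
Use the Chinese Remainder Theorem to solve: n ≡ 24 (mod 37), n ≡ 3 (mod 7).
24

Using the Chinese Remainder Theorem:
M = product of moduli = 259
For equation 1: M_1 = 7, 7 ≡ 7 (mod 37), inverse of 7 mod 37 is 16 (check: 7 × 16 = 112 ≡ 1 (mod 37))
For equation 2: M_2 = 37, 37 ≡ 2 (mod 7), inverse of 37 mod 7 is 4 (check: 2 × 4 = 8 ≡ 1 (mod 7))
Combine: n ≡ Σ r_i×M_i×(M_i⁻¹ mod m_i) = 24×7×16 + 3×37×4 = 2688 + 444 = 3132
3132 mod 259 = 24
n ≡ 24 (mod 259)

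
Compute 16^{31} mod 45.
16

Using successive squaring:
Binary expansion of 31: 11111
Powers of 16 mod 45 (each is the square of the previous):
  16^1 ≡ 16 (mod 45)
  16^2 ≡ 16² = 256 ≡ 31 (mod 45)
  16^4 ≡ 31² = 961 ≡ 16 (mod 45)
  16^8 ≡ 16² = 256 ≡ 31 (mod 45)
  16^16 ≡ 31² = 961 ≡ 16 (mod 45)
31 = 16 + 8 + 4 + 2 + 1, so 16^31 = 16^16 × 16^8 × 16^4 × 16^2 × 16^1 ≡ 16 × 31 × 16 × 31 × 16 (mod 45)
Multiplying step by step:
  16 × 31 = 496 ≡ 1 (mod 45)
  1 × 16 = 16 ≡ 16 (mod 45)
  16 × 31 = 496 ≡ 1 (mod 45)
  1 × 16 = 16 ≡ 16 (mod 45)
Result: 16^31 ≡ 16 (mod 45)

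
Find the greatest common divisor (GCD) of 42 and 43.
1

Using the Euclidean algorithm:
42 = 0 × 43 + 42
43 = 1 × 42 + 1
42 = 42 × 1 + 0

GCD(42, 43) = 1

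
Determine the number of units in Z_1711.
1624

Prime factorization: 1711 = 29 × 59
Using the formula φ(n) = n × Π(1 - 1/p) for each prime factor p:
φ(1711) = 1711 × (1 - 1/29) × (1 - 1/59)
φ(1711) = 1624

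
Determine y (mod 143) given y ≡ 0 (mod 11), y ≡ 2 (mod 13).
132

Using the Chinese Remainder Theorem:
M = product of moduli = 143
For equation 1: M_1 = 13, 13 ≡ 2 (mod 11), inverse of 13 mod 11 is 6 (check: 2 × 6 = 12 ≡ 1 (mod 11))
For equation 2: M_2 = 11, 11 ≡ 11 (mod 13), inverse of 11 mod 13 is 6 (check: 11 × 6 = 66 ≡ 1 (mod 13))
Combine: y ≡ Σ r_i×M_i×(M_i⁻¹ mod m_i) = 0×13×6 + 2×11×6 = 0 + 132 = 132
132 mod 143 = 132
y ≡ 132 (mod 143)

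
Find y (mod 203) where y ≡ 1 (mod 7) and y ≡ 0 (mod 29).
M = 7 × 29 = 203. M₁ = 29, y₁ ≡ 1 (mod 7). M₂ = 7, y₂ ≡ 25 (mod 29). y = 1×29×1 + 0×7×25 ≡ 29 (mod 203)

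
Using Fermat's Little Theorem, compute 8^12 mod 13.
By Fermat's Little Theorem, 8^{12} ≡ 1 (mod 13) since 13 is prime and gcd(8, 13) = 1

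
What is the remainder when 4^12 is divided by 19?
Using repeated squaring. 12 = 8 + 4 (binary 1100). Repeated squaring mod 19: 4^1 ≡ 4; 4^2 ≡ 4² = 16 ≡ 16; 4^4 ≡ 16² = 256 ≡ 9; 4^8 ≡ 9² = 81 ≡ 5. Multiply: 4^12 = 4^8 × 4^4 ≡ 5 × 9 (mod 19): 5 × 9 = 45 ≡ 7. So 4^12 ≡ 7 (mod 19).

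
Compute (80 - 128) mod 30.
12

(80 - 128) = -48
-48 mod 30 = 12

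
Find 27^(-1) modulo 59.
35

Using Extended Euclidean Algorithm:
gcd(27, 59) = 1
Bezout coefficients: 27 × -24 + 59 × 11 = 1
So 27 × -24 ≡ 1 (mod 59)
The inverse is -24 mod 59 = 35
Verification: 27 × 35 = 945 = 16 × 59 + 1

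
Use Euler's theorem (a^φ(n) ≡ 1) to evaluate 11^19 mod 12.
By Euler: 11^{4} ≡ 1 (mod 12) since gcd(11, 12) = 1. 19 = 4×4 + 3. So 11^{19} ≡ 11^{3} ≡ 11 (mod 12)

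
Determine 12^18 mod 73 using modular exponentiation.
Using repeated squaring. 18 = 16 + 2 (binary 10010). Repeated squaring mod 73: 12^1 ≡ 12; 12^2 ≡ 12² = 144 ≡ 71; 12^4 ≡ 71² = 5041 ≡ 4; 12^8 ≡ 4² = 16 ≡ 16; 12^16 ≡ 16² = 256 ≡ 37. Multiply: 12^18 = 12^16 × 12^2 ≡ 37 × 71 (mod 73): 37 × 71 = 2627 ≡ 72. So 12^18 ≡ 72 (mod 73).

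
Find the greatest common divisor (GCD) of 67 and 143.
1

Using the Euclidean algorithm:
67 = 0 × 143 + 67
143 = 2 × 67 + 9
67 = 7 × 9 + 4
9 = 2 × 4 + 1
4 = 4 × 1 + 0

GCD(67, 143) = 1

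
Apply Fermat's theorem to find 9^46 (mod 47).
By Fermat's Little Theorem, 9^{46} ≡ 1 (mod 47) since 47 is prime and gcd(9, 47) = 1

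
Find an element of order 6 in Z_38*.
27 has order 6 mod 38 since 27^{6} ≡ 1 (mod 38) and no smaller power works.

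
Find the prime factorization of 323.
17 × 19

Divide by primes starting from smallest:
323 ÷ 17 = 19
19 ÷ 19 = 1

323 = 17 × 19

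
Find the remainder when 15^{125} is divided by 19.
By Fermat: 15^{18} ≡ 1 (mod 19). 125 = 6×18 + 17. So 15^{125} ≡ 15^{17} ≡ 14 (mod 19)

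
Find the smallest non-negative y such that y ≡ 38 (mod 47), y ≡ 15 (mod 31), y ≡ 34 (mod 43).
8075

Using the Chinese Remainder Theorem:
M = product of moduli = 62651
For equation 1: M_1 = 1333, 1333 ≡ 17 (mod 47), inverse of 1333 mod 47 is 36 (check: 17 × 36 = 612 ≡ 1 (mod 47))
For equation 2: M_2 = 2021, 2021 ≡ 6 (mod 31), inverse of 2021 mod 31 is 26 (check: 6 × 26 = 156 ≡ 1 (mod 31))
For equation 3: M_3 = 1457, 1457 ≡ 38 (mod 43), inverse of 1457 mod 43 is 17 (check: 38 × 17 = 646 ≡ 1 (mod 43))
Combine: y ≡ Σ r_i×M_i×(M_i⁻¹ mod m_i) = 38×1333×36 + 15×2021×26 + 34×1457×17 = 1823544 + 788190 + 842146 = 3453880
3453880 mod 62651 = 8075
y ≡ 8075 (mod 62651)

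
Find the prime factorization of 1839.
3 × 613

Divide by primes starting from smallest:
1839 ÷ 3 = 613
613 ÷ 613 = 1

1839 = 3 × 613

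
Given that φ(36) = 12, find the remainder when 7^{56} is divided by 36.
By Euler: 7^{12} ≡ 1 (mod 36) since gcd(7, 36) = 1. 56 = 4×12 + 8. So 7^{56} ≡ 7^{8} ≡ 13 (mod 36)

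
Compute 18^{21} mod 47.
28

Using successive squaring:
Binary expansion of 21: 10101
Powers of 18 mod 47 (each is the square of the previous):
  18^1 ≡ 18 (mod 47)
  18^2 ≡ 18² = 324 ≡ 42 (mod 47)
  18^4 ≡ 42² = 1764 ≡ 25 (mod 47)
  18^8 ≡ 25² = 625 ≡ 14 (mod 47)
  18^16 ≡ 14² = 196 ≡ 8 (mod 47)
21 = 16 + 4 + 1, so 18^21 = 18^16 × 18^4 × 18^1 ≡ 8 × 25 × 18 (mod 47)
Multiplying step by step:
  8 × 25 = 200 ≡ 12 (mod 47)
  12 × 18 = 216 ≡ 28 (mod 47)
Result: 18^21 ≡ 28 (mod 47)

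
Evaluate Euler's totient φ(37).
36

Prime factorization: 37 = 37
Using the formula φ(n) = n × Π(1 - 1/p) for each prime factor p:
φ(37) = 37 × (1 - 1/37)
φ(37) = 36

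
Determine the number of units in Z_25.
20

Prime factorization: 25 = 5^2
Using the formula φ(n) = n × Π(1 - 1/p) for each prime factor p:
φ(25) = 25 × (1 - 1/5)
φ(25) = 20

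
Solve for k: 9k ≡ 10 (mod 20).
10

Since gcd(9, 20) = 1 divides 10, a solution exists.
Multiply both sides by the inverse of 9 mod 20:
  9^(-1) mod 20 = 9
  x ≡ 9 × 10 ≡ 90 ≡ 10 (mod 20)
Verification: 9 × 10 = 90 = 4 × 20 + 10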